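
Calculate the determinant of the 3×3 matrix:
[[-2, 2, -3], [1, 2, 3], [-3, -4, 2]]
-60

Expansion along first row:
det = -2·det([[2,3],[-4,2]]) - 2·det([[1,3],[-3,2]]) + -3·det([[1,2],[-3,-4]])
    = -2·(2·2 - 3·-4) - 2·(1·2 - 3·-3) + -3·(1·-4 - 2·-3)
    = -2·16 - 2·11 + -3·2
    = -32 + -22 + -6 = -60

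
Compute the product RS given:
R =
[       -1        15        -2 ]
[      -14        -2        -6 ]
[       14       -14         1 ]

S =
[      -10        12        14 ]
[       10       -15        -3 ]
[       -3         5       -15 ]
RS =
[      166      -247       -29 ]
[      138      -168      -100 ]
[     -283       383       223 ]

Matrix multiplication: (RS)[i][j] = sum over k of R[i][k] * S[k][j].
  (RS)[0][0] = (-1)*(-10) + (15)*(10) + (-2)*(-3) = 166
  (RS)[0][1] = (-1)*(12) + (15)*(-15) + (-2)*(5) = -247
  (RS)[0][2] = (-1)*(14) + (15)*(-3) + (-2)*(-15) = -29
  (RS)[1][0] = (-14)*(-10) + (-2)*(10) + (-6)*(-3) = 138
  (RS)[1][1] = (-14)*(12) + (-2)*(-15) + (-6)*(5) = -168
  (RS)[1][2] = (-14)*(14) + (-2)*(-3) + (-6)*(-15) = -100
  (RS)[2][0] = (14)*(-10) + (-14)*(10) + (1)*(-3) = -283
  (RS)[2][1] = (14)*(12) + (-14)*(-15) + (1)*(5) = 383
  (RS)[2][2] = (14)*(14) + (-14)*(-3) + (1)*(-15) = 223
RS =
[      166      -247       -29 ]
[      138      -168      -100 ]
[     -283       383       223 ]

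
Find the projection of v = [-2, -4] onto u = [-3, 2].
[6/13, -4/13]

The projection of v onto u is proj_u(v) = ((v·u) / (u·u)) · u.
v·u = (-2)*(-3) + (-4)*(2) = -2.
u·u = (-3)*(-3) + (2)*(2) = 13.
coefficient = -2 / 13 = -2/13.
proj_u(v) = -2/13 · [-3, 2] = [6/13, -4/13].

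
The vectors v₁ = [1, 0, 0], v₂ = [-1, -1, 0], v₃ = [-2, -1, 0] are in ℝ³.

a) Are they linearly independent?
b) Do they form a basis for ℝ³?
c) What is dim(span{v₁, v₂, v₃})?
Not independent, not a basis, dim(span) = 2

Check whether v₃ can be written as a linear combination of v₁ and v₂.
v₃ = (-1)·v₁ + (1)·v₂ = [-2, -1, 0], so the three vectors are linearly dependent.
Thus they do not form a basis for ℝ³, and dim(span{v₁, v₂, v₃}) = 2 (spanned by v₁ and v₂).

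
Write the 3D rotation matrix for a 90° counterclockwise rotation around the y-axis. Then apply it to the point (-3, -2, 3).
R = [[0, 0, 1], [0, 1, 0], [-1, 0, 0]]; R·(-3, -2, 3) = (3, -2, 3)

Rotation matrix for 90° around y-axis:
cos(90°) = 0, sin(90°) = 1
R = [[0, 0, 1], [0, 1, 0], [-1, 0, 0]]
Apply to (-3, -2, 3): R·[-3, -2, 3]ᵀ = (3, -2, 3)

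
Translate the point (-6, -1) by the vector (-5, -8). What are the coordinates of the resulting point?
(-11, -9)

Translation by (-5, -8):
x' = -6 + -5 = -11
y' = -1 + -8 = -9
Homogeneous matrix: [[1, 0, -5], [0, 1, -8], [0, 0, 1]]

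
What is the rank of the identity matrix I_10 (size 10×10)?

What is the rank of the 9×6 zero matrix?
rank(I_10) = 10, rank(0) = 0

The identity I_10 has 10 columns that are the standard basis vectors e_1, …, e_10. These are linearly independent, so all 10 columns are pivots and rank(I_10) = 10.
The 9×6 zero matrix has every entry zero, so every row is the zero row and there are no pivots; rank(0) = 0.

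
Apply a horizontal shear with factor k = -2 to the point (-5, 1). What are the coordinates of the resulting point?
(-7, 1)

Shear matrix for horizontal shear with factor k = -2:
[[1, -2], [0, 1]]
Result: (-5, 1) → (-7, 1)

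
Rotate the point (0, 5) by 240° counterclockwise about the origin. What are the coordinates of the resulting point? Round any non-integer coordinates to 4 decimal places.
(4.3301, -2.5000)

Rotation matrix R(θ) = [[cos θ, -sin θ], [sin θ, cos θ]]; for θ = 240°:
R = [[-1/2, √3/2], [-√3/2, -1/2]]
Result: R × [0, 5]ᵀ = [-1/2·0 + (√3/2)·5, -√3/2·0 + (-1/2)·5]ᵀ = (4.3301, -2.5000)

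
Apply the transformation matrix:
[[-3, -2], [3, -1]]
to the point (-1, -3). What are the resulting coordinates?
(9, 0)

Matrix multiplication:
[[-3, -2], [3, -1]] × [-1, -3]ᵀ
= [-3×-1 + -2×-3, 3×-1 + -1×-3]ᵀ
= [9.0000, 0.0000]ᵀ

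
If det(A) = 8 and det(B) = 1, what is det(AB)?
8

Use the multiplicative property of determinants: det(AB) = det(A)*det(B).
det(AB) = (8)*(1) = 8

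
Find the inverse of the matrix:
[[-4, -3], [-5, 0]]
[[0, -1/5], [-1/3, 4/15]]

For [[a,b],[c,d]], inverse = (1/det)·[[d,-b],[-c,a]]
det = -4·0 - -3·-5 = -15
Inverse = (1/-15)·[[0, 3], [5, -4]]
        = [[0, -1/5], [-1/3, 4/15]]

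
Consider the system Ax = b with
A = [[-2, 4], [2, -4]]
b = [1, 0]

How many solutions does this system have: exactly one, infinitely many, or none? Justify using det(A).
No solution

det(A) = (-2)*(-4) - (4)*(2) = 0, so A is singular.
The column space of A is span(column 1) = span([-2, 2]).
b = [1, 0] is not a scalar multiple of column 1, so b ∉ column space and the system is inconsistent — no solution.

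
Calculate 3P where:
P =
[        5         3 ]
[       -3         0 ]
3P =
[       15         9 ]
[       -9         0 ]

Scalar multiplication is elementwise: (3P)[i][j] = 3 * P[i][j].
  (3P)[0][0] = 3 * (5) = 15
  (3P)[0][1] = 3 * (3) = 9
  (3P)[1][0] = 3 * (-3) = -9
  (3P)[1][1] = 3 * (0) = 0
3P =
[       15         9 ]
[       -9         0 ]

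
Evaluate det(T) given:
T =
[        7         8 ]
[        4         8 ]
det(T) = 24

For a 2×2 matrix [[a, b], [c, d]], det = a*d - b*c.
det(T) = (7)*(8) - (8)*(4) = 56 - 32 = 24.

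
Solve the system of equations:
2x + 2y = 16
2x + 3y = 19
x = 5, y = 3

Use elimination (row reduction):
Equation 1: 2x + 2y = 16.
Equation 2: 2x + 3y = 19.
Multiply Eq1 by 2 and Eq2 by 2: 4x + 4y = 32;  4x + 6y = 38.
Subtract: (2)y = 6, so y = 3.
Back-substitute into Eq1: 2x + 2*(3) = 16, so x = 5.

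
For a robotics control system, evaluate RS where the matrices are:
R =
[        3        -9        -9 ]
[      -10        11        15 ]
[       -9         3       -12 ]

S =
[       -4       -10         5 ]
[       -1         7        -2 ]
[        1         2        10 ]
RS =
[      -12      -111       -57 ]
[       44       207        78 ]
[       21        87      -171 ]

Matrix multiplication: (RS)[i][j] = sum over k of R[i][k] * S[k][j].
  (RS)[0][0] = (3)*(-4) + (-9)*(-1) + (-9)*(1) = -12
  (RS)[0][1] = (3)*(-10) + (-9)*(7) + (-9)*(2) = -111
  (RS)[0][2] = (3)*(5) + (-9)*(-2) + (-9)*(10) = -57
  (RS)[1][0] = (-10)*(-4) + (11)*(-1) + (15)*(1) = 44
  (RS)[1][1] = (-10)*(-10) + (11)*(7) + (15)*(2) = 207
  (RS)[1][2] = (-10)*(5) + (11)*(-2) + (15)*(10) = 78
  (RS)[2][0] = (-9)*(-4) + (3)*(-1) + (-12)*(1) = 21
  (RS)[2][1] = (-9)*(-10) + (3)*(7) + (-12)*(2) = 87
  (RS)[2][2] = (-9)*(5) + (3)*(-2) + (-12)*(10) = -171
RS =
[      -12      -111       -57 ]
[       44       207        78 ]
[       21        87      -171 ]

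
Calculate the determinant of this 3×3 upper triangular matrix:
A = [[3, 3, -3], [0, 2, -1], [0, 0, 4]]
24

The determinant of a triangular matrix is the product of its diagonal entries (the off-diagonal entries above the diagonal do not affect it).
det(A) = (3) * (2) * (4) = 24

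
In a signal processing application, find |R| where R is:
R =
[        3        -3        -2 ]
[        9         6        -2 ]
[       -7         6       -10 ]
det(R) = -648

Expand along row 0 (cofactor expansion): det(R) = a*(e*i - f*h) - b*(d*i - f*g) + c*(d*h - e*g), where the 3×3 is [[a, b, c], [d, e, f], [g, h, i]].
Minor M_00 = (6)*(-10) - (-2)*(6) = -60 + 12 = -48.
Minor M_01 = (9)*(-10) - (-2)*(-7) = -90 - 14 = -104.
Minor M_02 = (9)*(6) - (6)*(-7) = 54 + 42 = 96.
det(R) = (3)*(-48) - (-3)*(-104) + (-2)*(96) = -144 - 312 - 192 = -648.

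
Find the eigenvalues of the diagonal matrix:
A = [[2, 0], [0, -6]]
λ₁ = 2, λ₂ = -6

The characteristic polynomial of A is det(A - λI) = (2 - λ)(-6 - λ) = 0.
The roots are λ = 2 and λ = -6, so the eigenvalues are the diagonal entries.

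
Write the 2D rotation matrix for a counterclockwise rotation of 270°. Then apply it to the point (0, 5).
R = [[0, 1], [-1, 0]]; R·(0, 5) = (5, 0)

Rotation matrix formula: R(θ) = [[cos θ, -sin θ], [sin θ, cos θ]]
For θ = 270°:
cos(270°) = 0
sin(270°) = -1
R = [[0, 1], [-1, 0]]
Apply to (0, 5): [0·0 + (1)·5, -1·0 + 0·5] = (5, 0)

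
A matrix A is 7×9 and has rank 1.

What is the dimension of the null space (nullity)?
8

The rank-nullity theorem for an m×n matrix states:
rank(A) + nullity(A) = n (the number of columns).
Here n = 9 and rank(A) = 1, so nullity(A) = 9 - 1 = 8.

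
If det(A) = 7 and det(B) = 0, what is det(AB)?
0

Use the multiplicative property of determinants: det(AB) = det(A)*det(B).
det(AB) = (7)*(0) = 0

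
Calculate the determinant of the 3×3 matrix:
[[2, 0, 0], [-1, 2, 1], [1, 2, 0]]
-4

Expansion along first row:
det = 2·det([[2,1],[2,0]]) - 0·det([[-1,1],[1,0]]) + 0·det([[-1,2],[1,2]])
    = 2·(2·0 - 1·2) - 0·(-1·0 - 1·1) + 0·(-1·2 - 2·1)
    = 2·-2 - 0·-1 + 0·-4
    = -4 + 0 + 0 = -4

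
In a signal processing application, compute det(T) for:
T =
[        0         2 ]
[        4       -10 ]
det(T) = -8

For a 2×2 matrix [[a, b], [c, d]], det = a*d - b*c.
det(T) = (0)*(-10) - (2)*(4) = 0 - 8 = -8.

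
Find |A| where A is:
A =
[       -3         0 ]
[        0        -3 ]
det(A) = 9

For a 2×2 matrix [[a, b], [c, d]], det = a*d - b*c.
det(A) = (-3)*(-3) - (0)*(0) = 9 - 0 = 9.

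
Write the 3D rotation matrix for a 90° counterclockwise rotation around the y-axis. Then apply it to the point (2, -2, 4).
R = [[0, 0, 1], [0, 1, 0], [-1, 0, 0]]; R·(2, -2, 4) = (4, -2, -2)

Rotation matrix for 90° around y-axis:
cos(90°) = 0, sin(90°) = 1
R = [[0, 0, 1], [0, 1, 0], [-1, 0, 0]]
Apply to (2, -2, 4): R·[2, -2, 4]ᵀ = (4, -2, -2)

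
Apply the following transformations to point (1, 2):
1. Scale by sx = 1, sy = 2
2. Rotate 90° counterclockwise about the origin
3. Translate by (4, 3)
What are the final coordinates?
(0, 4)

Step 1: Scale → (1, 4)
Step 2: Rotate 90° → (-4, 1)
Step 3: Translate → (0, 4)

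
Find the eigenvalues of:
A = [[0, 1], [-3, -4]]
λ = -3, -1

Solve det(A - λI) = 0. For a 2×2 matrix this is λ² - (trace)λ + det = 0.
trace(A) = 0 - 4 = -4.
det(A) = (0)*(-4) - (1)*(-3) = 0 + 3 = 3.
Characteristic equation: λ² - (-4)λ + (3) = 0.
Discriminant: (-4)² - 4*(3) = 16 - 12 = 4.
Roots: λ = (-4 ± √4) / 2 = -3, -1.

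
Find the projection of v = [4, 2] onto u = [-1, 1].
[1, -1]

The projection of v onto u is proj_u(v) = ((v·u) / (u·u)) · u.
v·u = (4)*(-1) + (2)*(1) = -2.
u·u = (-1)*(-1) + (1)*(1) = 2.
coefficient = -2 / 2 = -1.
proj_u(v) = -1 · [-1, 1] = [1, -1].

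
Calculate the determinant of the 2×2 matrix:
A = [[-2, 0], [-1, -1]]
2

For A = [[a, b], [c, d]], det(A) = a*d - b*c.
det(A) = (-2)*(-1) - (0)*(-1) = 2 - 0 = 2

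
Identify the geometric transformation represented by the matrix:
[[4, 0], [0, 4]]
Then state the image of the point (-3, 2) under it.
uniform scaling by factor 4; image of (-3, 2) is (-12, 8)

This is a diagonal matrix with equal entries 4, so it scales both axes by the same factor 4.
The matrix [[4, 0], [0, 4]] represents: uniform scaling by factor 4.
Applying it to (-3, 2): [4·-3 + 0·2, 0·-3 + 4·2] = (-12, 8).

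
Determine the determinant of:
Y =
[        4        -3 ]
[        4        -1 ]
det(Y) = 8

For a 2×2 matrix [[a, b], [c, d]], det = a*d - b*c.
det(Y) = (4)*(-1) - (-3)*(4) = -4 + 12 = 8.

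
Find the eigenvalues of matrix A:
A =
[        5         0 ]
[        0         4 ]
λ = 4, 5

Solve det(A - λI) = 0. For a 2×2 matrix the characteristic equation is λ² - (trace)λ + det = 0.
trace(A) = a + d = 5 + 4 = 9.
det(A) = a*d - b*c = (5)*(4) - (0)*(0) = 20 - 0 = 20.
Characteristic equation: λ² - (9)λ + (20) = 0.
Discriminant = (9)² - 4*(20) = 81 - 80 = 1.
λ = (9 ± √1) / 2 = (9 ± 1) / 2 = 4, 5.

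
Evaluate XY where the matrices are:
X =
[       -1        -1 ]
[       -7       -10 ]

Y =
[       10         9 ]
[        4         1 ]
XY =
[      -14       -10 ]
[     -110       -73 ]

Matrix multiplication: (XY)[i][j] = sum over k of X[i][k] * Y[k][j].
  (XY)[0][0] = (-1)*(10) + (-1)*(4) = -14
  (XY)[0][1] = (-1)*(9) + (-1)*(1) = -10
  (XY)[1][0] = (-7)*(10) + (-10)*(4) = -110
  (XY)[1][1] = (-7)*(9) + (-10)*(1) = -73
XY =
[      -14       -10 ]
[     -110       -73 ]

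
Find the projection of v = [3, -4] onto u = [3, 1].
[3/2, 1/2]

The projection of v onto u is proj_u(v) = ((v·u) / (u·u)) · u.
v·u = (3)*(3) + (-4)*(1) = 5.
u·u = (3)*(3) + (1)*(1) = 10.
coefficient = 5 / 10 = 1/2.
proj_u(v) = 1/2 · [3, 1] = [3/2, 1/2].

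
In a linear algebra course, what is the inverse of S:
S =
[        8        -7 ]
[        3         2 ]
det(S) = 37
S⁻¹ =
[     2/37      7/37 ]
[    -3/37      8/37 ]

For a 2×2 matrix S = [[a, b], [c, d]] with det(S) ≠ 0, S⁻¹ = (1/det(S)) * [[d, -b], [-c, a]].
det(S) = (8)*(2) - (-7)*(3) = 16 + 21 = 37.
S⁻¹ = (1/37) * [[2, 7], [-3, 8]].
Dividing each entry by 37 and reducing:
S⁻¹ =
[     2/37      7/37 ]
[    -3/37      8/37 ]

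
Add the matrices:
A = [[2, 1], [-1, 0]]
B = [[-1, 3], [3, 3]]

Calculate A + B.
[[1, 4], [2, 3]]

Add corresponding elements:
(2)+(-1)=1
(1)+(3)=4
(-1)+(3)=2
(0)+(3)=3
A + B = [[1, 4], [2, 3]]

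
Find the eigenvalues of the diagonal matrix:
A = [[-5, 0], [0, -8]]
λ₁ = -5, λ₂ = -8

The characteristic polynomial of A is det(A - λI) = (-5 - λ)(-8 - λ) = 0.
The roots are λ = -5 and λ = -8, so the eigenvalues are the diagonal entries.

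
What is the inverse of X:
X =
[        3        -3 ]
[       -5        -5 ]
det(X) = -30
X⁻¹ =
[      1/6     -1/10 ]
[     -1/6     -1/10 ]

For a 2×2 matrix X = [[a, b], [c, d]] with det(X) ≠ 0, X⁻¹ = (1/det(X)) * [[d, -b], [-c, a]].
det(X) = (3)*(-5) - (-3)*(-5) = -15 - 15 = -30.
X⁻¹ = (1/-30) * [[-5, 3], [5, 3]].
Dividing each entry by -30 and reducing:
X⁻¹ =
[      1/6     -1/10 ]
[     -1/6     -1/10 ]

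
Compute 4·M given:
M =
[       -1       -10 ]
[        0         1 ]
4M =
[       -4       -40 ]
[        0         4 ]

Scalar multiplication is elementwise: (4M)[i][j] = 4 * M[i][j].
  (4M)[0][0] = 4 * (-1) = -4
  (4M)[0][1] = 4 * (-10) = -40
  (4M)[1][0] = 4 * (0) = 0
  (4M)[1][1] = 4 * (1) = 4
4M =
[       -4       -40 ]
[        0         4 ]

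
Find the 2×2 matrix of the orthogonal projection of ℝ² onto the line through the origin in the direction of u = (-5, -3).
[[25/34, 15/34], [15/34, 9/34]]

The orthogonal projection onto the line spanned by a nonzero vector u = (a, b) has matrix P = (u uᵀ) / (uᵀ u) = (1/(a² + b²)) · [[a², ab], [ab, b²]].
Here u = (-5, -3), so a² + b² = 25 + 9 = 34.
P = (1/34) · [[25, 15], [15, 9]] = [[25/34, 15/34], [15/34, 9/34]].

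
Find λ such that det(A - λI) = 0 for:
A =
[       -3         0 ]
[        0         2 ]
λ = -3, 2

Solve det(A - λI) = 0. For a 2×2 matrix the characteristic equation is λ² - (trace)λ + det = 0.
trace(A) = a + d = -3 + 2 = -1.
det(A) = a*d - b*c = (-3)*(2) - (0)*(0) = -6 - 0 = -6.
Characteristic equation: λ² - (-1)λ + (-6) = 0.
Discriminant = (-1)² - 4*(-6) = 1 + 24 = 25.
λ = (-1 ± √25) / 2 = (-1 ± 5) / 2 = -3, 2.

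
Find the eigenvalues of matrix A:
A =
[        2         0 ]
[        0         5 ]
λ = 2, 5

Solve det(A - λI) = 0. For a 2×2 matrix the characteristic equation is λ² - (trace)λ + det = 0.
trace(A) = a + d = 2 + 5 = 7.
det(A) = a*d - b*c = (2)*(5) - (0)*(0) = 10 - 0 = 10.
Characteristic equation: λ² - (7)λ + (10) = 0.
Discriminant = (7)² - 4*(10) = 49 - 40 = 9.
λ = (7 ± √9) / 2 = (7 ± 3) / 2 = 2, 5.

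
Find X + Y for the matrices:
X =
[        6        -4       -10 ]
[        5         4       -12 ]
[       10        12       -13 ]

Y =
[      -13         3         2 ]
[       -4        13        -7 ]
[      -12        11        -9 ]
X + Y =
[       -7        -1        -8 ]
[        1        17       -19 ]
[       -2        23       -22 ]

Matrix addition is elementwise: (X+Y)[i][j] = X[i][j] + Y[i][j].
  (X+Y)[0][0] = (6) + (-13) = -7
  (X+Y)[0][1] = (-4) + (3) = -1
  (X+Y)[0][2] = (-10) + (2) = -8
  (X+Y)[1][0] = (5) + (-4) = 1
  (X+Y)[1][1] = (4) + (13) = 17
  (X+Y)[1][2] = (-12) + (-7) = -19
  (X+Y)[2][0] = (10) + (-12) = -2
  (X+Y)[2][1] = (12) + (11) = 23
  (X+Y)[2][2] = (-13) + (-9) = -22
X + Y =
[       -7        -1        -8 ]
[        1        17       -19 ]
[       -2        23       -22 ]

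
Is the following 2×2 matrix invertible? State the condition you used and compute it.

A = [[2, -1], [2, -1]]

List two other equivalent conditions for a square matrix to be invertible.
No, not invertible; det(A) = 0 (two rows are equal, so the rows are linearly dependent). Equivalent conditions (failing for this A): rank(A) < 2; Ax = 0 has non-trivial solutions; 0 is an eigenvalue; the columns are linearly dependent.

To check invertibility, compute det(A).
In this matrix, row 0 and the last row are identical, so one row is a scalar multiple of another and the rows are linearly dependent.
A matrix with linearly dependent rows has det = 0 and is not invertible.
Equivalent failed conditions:
- rank(A) < 2.
- Ax = 0 has non-trivial solutions.
- 0 is an eigenvalue.
- The columns are linearly dependent.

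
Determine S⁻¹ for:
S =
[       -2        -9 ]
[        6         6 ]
det(S) = 42
S⁻¹ =
[      1/7      3/14 ]
[     -1/7     -1/21 ]

For a 2×2 matrix S = [[a, b], [c, d]] with det(S) ≠ 0, S⁻¹ = (1/det(S)) * [[d, -b], [-c, a]].
det(S) = (-2)*(6) - (-9)*(6) = -12 + 54 = 42.
S⁻¹ = (1/42) * [[6, 9], [-6, -2]].
Dividing each entry by 42 and reducing:
S⁻¹ =
[      1/7      3/14 ]
[     -1/7     -1/21 ]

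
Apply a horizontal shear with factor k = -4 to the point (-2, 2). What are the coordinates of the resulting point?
(-10, 2)

Shear matrix for horizontal shear with factor k = -4:
[[1, -4], [0, 1]]
Result: (-2, 2) → (-10, 2)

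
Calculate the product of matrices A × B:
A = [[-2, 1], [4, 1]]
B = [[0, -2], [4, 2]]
[[4, 6], [4, -6]]

Matrix multiplication:
C[0][0] = -2×0 + 1×4 = 4
C[0][1] = -2×-2 + 1×2 = 6
C[1][0] = 4×0 + 1×4 = 4
C[1][1] = 4×-2 + 1×2 = -6
Result: [[4, 6], [4, -6]]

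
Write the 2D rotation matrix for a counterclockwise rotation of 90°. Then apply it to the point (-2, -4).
R = [[0, -1], [1, 0]]; R·(-2, -4) = (4, -2)

Rotation matrix formula: R(θ) = [[cos θ, -sin θ], [sin θ, cos θ]]
For θ = 90°:
cos(90°) = 0
sin(90°) = 1
R = [[0, -1], [1, 0]]
Apply to (-2, -4): [0·-2 + (-1)·-4, 1·-2 + 0·-4] = (4, -2)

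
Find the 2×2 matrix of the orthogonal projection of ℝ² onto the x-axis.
[[1, 0], [0, 0]]

The orthogonal projection onto the line spanned by a nonzero vector u = (a, b) has matrix P = (u uᵀ) / (uᵀ u) = (1/(a² + b²)) · [[a², ab], [ab, b²]].
Here u = (1, 0), so a² + b² = 1 + 0 = 1.
P = (1/1) · [[1, 0], [0, 0]] = [[1, 0], [0, 0]].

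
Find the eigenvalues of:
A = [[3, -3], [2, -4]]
λ = -3, 2

Solve det(A - λI) = 0. For a 2×2 matrix this is λ² - (trace)λ + det = 0.
trace(A) = 3 - 4 = -1.
det(A) = (3)*(-4) - (-3)*(2) = -12 + 6 = -6.
Characteristic equation: λ² - (-1)λ + (-6) = 0.
Discriminant: (-1)² - 4*(-6) = 1 + 24 = 25.
Roots: λ = (-1 ± √25) / 2 = -3, 2.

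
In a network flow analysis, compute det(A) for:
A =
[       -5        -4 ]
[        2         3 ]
det(A) = -7

For a 2×2 matrix [[a, b], [c, d]], det = a*d - b*c.
det(A) = (-5)*(3) - (-4)*(2) = -15 + 8 = -7.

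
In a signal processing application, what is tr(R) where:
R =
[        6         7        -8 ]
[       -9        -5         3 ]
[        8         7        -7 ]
tr(R) = 6 - 5 - 7 = -6

The trace of a square matrix is the sum of its diagonal entries.
Diagonal entries of R: R[0][0] = 6, R[1][1] = -5, R[2][2] = -7.
tr(R) = 6 - 5 - 7 = -6.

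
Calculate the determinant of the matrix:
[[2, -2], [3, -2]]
2

For a 2×2 matrix [[a, b], [c, d]], det = ad - bc
det = (2)(-2) - (-2)(3) = -4 - -6 = 2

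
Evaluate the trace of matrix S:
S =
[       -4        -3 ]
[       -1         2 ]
tr(S) = -4 + 2 = -2

The trace of a square matrix is the sum of its diagonal entries.
Diagonal entries of S: S[0][0] = -4, S[1][1] = 2.
tr(S) = -4 + 2 = -2.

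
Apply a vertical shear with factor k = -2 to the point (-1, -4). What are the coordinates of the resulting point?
(-1, -2)

Shear matrix for vertical shear with factor k = -2:
[[1, 0], [-2, 1]]
Result: (-1, -4) → (-1, -2)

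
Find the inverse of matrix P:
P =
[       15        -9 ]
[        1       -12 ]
det(P) = -171
P⁻¹ =
[     4/57     -1/19 ]
[    1/171     -5/57 ]

For a 2×2 matrix P = [[a, b], [c, d]] with det(P) ≠ 0, P⁻¹ = (1/det(P)) * [[d, -b], [-c, a]].
det(P) = (15)*(-12) - (-9)*(1) = -180 + 9 = -171.
P⁻¹ = (1/-171) * [[-12, 9], [-1, 15]].
Dividing each entry by -171 and reducing:
P⁻¹ =
[     4/57     -1/19 ]
[    1/171     -5/57 ]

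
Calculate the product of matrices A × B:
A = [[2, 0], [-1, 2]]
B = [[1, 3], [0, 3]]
[[2, 6], [-1, 3]]

Matrix multiplication:
C[0][0] = 2×1 + 0×0 = 2
C[0][1] = 2×3 + 0×3 = 6
C[1][0] = -1×1 + 2×0 = -1
C[1][1] = -1×3 + 2×3 = 3
Result: [[2, 6], [-1, 3]]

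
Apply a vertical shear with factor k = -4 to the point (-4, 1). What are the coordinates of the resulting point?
(-4, 17)

Shear matrix for vertical shear with factor k = -4:
[[1, 0], [-4, 1]]
Result: (-4, 1) → (-4, 17)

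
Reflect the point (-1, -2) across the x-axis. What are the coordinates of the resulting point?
(-1, 2)

Reflection across x-axis: (-1, -2) → (-1, 2)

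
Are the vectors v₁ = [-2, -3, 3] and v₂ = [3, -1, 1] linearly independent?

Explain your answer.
Yes, linearly independent

Two vectors are linearly dependent iff one is a scalar multiple of the other.
No single scalar k satisfies v₂ = k·v₁ (the ratios of corresponding entries disagree), so v₁ and v₂ are linearly independent.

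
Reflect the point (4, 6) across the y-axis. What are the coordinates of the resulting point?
(-4, 6)

Reflection across y-axis: (4, 6) → (-4, 6)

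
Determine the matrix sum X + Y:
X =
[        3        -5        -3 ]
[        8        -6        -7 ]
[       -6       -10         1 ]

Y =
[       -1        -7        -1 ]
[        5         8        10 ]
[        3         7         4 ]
X + Y =
[        2       -12        -4 ]
[       13         2         3 ]
[       -3        -3         5 ]

Matrix addition is elementwise: (X+Y)[i][j] = X[i][j] + Y[i][j].
  (X+Y)[0][0] = (3) + (-1) = 2
  (X+Y)[0][1] = (-5) + (-7) = -12
  (X+Y)[0][2] = (-3) + (-1) = -4
  (X+Y)[1][0] = (8) + (5) = 13
  (X+Y)[1][1] = (-6) + (8) = 2
  (X+Y)[1][2] = (-7) + (10) = 3
  (X+Y)[2][0] = (-6) + (3) = -3
  (X+Y)[2][1] = (-10) + (7) = -3
  (X+Y)[2][2] = (1) + (4) = 5
X + Y =
[        2       -12        -4 ]
[       13         2         3 ]
[       -3        -3         5 ]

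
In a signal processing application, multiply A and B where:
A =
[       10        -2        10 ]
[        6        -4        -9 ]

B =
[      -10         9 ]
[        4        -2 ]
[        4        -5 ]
AB =
[      -68        44 ]
[     -112       107 ]

Matrix multiplication: (AB)[i][j] = sum over k of A[i][k] * B[k][j].
  (AB)[0][0] = (10)*(-10) + (-2)*(4) + (10)*(4) = -68
  (AB)[0][1] = (10)*(9) + (-2)*(-2) + (10)*(-5) = 44
  (AB)[1][0] = (6)*(-10) + (-4)*(4) + (-9)*(4) = -112
  (AB)[1][1] = (6)*(9) + (-4)*(-2) + (-9)*(-5) = 107
AB =
[      -68        44 ]
[     -112       107 ]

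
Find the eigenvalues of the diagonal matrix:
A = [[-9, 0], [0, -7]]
λ₁ = -9, λ₂ = -7

The characteristic polynomial of A is det(A - λI) = (-9 - λ)(-7 - λ) = 0.
The roots are λ = -9 and λ = -7, so the eigenvalues are the diagonal entries.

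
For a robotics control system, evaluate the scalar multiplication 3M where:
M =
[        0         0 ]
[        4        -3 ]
3M =
[        0         0 ]
[       12        -9 ]

Scalar multiplication is elementwise: (3M)[i][j] = 3 * M[i][j].
  (3M)[0][0] = 3 * (0) = 0
  (3M)[0][1] = 3 * (0) = 0
  (3M)[1][0] = 3 * (4) = 12
  (3M)[1][1] = 3 * (-3) = -9
3M =
[        0         0 ]
[       12        -9 ]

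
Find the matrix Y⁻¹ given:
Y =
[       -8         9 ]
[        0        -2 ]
det(Y) = 16
Y⁻¹ =
[     -1/8     -9/16 ]
[        0      -1/2 ]

For a 2×2 matrix Y = [[a, b], [c, d]] with det(Y) ≠ 0, Y⁻¹ = (1/det(Y)) * [[d, -b], [-c, a]].
det(Y) = (-8)*(-2) - (9)*(0) = 16 - 0 = 16.
Y⁻¹ = (1/16) * [[-2, -9], [0, -8]].
Dividing each entry by 16 and reducing:
Y⁻¹ =
[     -1/8     -9/16 ]
[        0      -1/2 ]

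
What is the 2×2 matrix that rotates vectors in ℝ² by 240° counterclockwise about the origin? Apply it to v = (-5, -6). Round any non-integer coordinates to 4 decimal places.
R = [[-1/2, √3/2], [-√3/2, -1/2]]; R·v = (-2.6962, 7.3301)

A counterclockwise rotation by angle θ in ℝ² has matrix R(θ) = [[cos θ, -sin θ], [sin θ, cos θ]].
For θ = 240°: cos θ = -1/2, sin θ = -√3/2.
R(240°) = [[-1/2, √3/2], [-√3/2, -1/2]].
R·v = [-1/2·-5 + (√3/2)·-6, -√3/2·-5 + -1/2·-6] = (-2.6962, 7.3301).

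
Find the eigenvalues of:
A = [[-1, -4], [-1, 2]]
λ = -2, 3

Solve det(A - λI) = 0. For a 2×2 matrix this is λ² - (trace)λ + det = 0.
trace(A) = -1 + 2 = 1.
det(A) = (-1)*(2) - (-4)*(-1) = -2 - 4 = -6.
Characteristic equation: λ² - (1)λ + (-6) = 0.
Discriminant: (1)² - 4*(-6) = 1 + 24 = 25.
Roots: λ = (1 ± √25) / 2 = -2, 3.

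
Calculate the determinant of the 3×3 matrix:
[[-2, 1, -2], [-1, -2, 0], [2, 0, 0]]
-8

Expansion along first row:
det = -2·det([[-2,0],[0,0]]) - 1·det([[-1,0],[2,0]]) + -2·det([[-1,-2],[2,0]])
    = -2·(-2·0 - 0·0) - 1·(-1·0 - 0·2) + -2·(-1·0 - -2·2)
    = -2·0 - 1·0 + -2·4
    = 0 + 0 + -8 = -8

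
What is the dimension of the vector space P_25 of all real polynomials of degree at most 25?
Dimension = 26

A polynomial of degree at most 25 can be written as a₀ + a₁x + a₂x² + … + a_25x^25, with 26 free coefficients a₀, …, a_25.
The set {1, x, x², …, x^25} is a basis: it spans P_25 (every such polynomial is a linear combination of these) and is linearly independent (a polynomial is zero iff all its coefficients are zero).
Therefore dim(P_25) = 25 + 1 = 26.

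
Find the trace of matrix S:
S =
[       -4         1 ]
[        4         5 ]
tr(S) = -4 + 5 = 1

The trace of a square matrix is the sum of its diagonal entries.
Diagonal entries of S: S[0][0] = -4, S[1][1] = 5.
tr(S) = -4 + 5 = 1.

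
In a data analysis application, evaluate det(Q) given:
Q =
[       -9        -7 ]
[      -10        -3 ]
det(Q) = -43

For a 2×2 matrix [[a, b], [c, d]], det = a*d - b*c.
det(Q) = (-9)*(-3) - (-7)*(-10) = 27 - 70 = -43.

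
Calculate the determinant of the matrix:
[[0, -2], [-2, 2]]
-4

For a 2×2 matrix [[a, b], [c, d]], det = ad - bc
det = (0)(2) - (-2)(-2) = 0 - 4 = -4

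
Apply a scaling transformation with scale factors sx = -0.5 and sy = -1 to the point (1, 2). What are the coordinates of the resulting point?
(-0.5, -2)

Scaling matrix:
[[-0.50, 0], [0, -1]]
Result: (1 × -0.5, 2 × -1) = (-0.5, -2)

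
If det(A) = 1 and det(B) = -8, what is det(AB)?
-8

Use the multiplicative property of determinants: det(AB) = det(A)*det(B).
det(AB) = (1)*(-8) = -8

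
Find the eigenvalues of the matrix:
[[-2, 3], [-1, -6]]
λ = -5 and λ = -3

Characteristic equation: det(A - λI) = 0
λ² - (trace)λ + (det) = 0
λ² - (-8)λ + (15) = 0
λ² + 8λ + 15 = 0
Solving: λ = -5, -3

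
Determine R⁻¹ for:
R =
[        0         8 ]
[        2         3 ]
det(R) = -16
R⁻¹ =
[    -3/16       1/2 ]
[      1/8         0 ]

For a 2×2 matrix R = [[a, b], [c, d]] with det(R) ≠ 0, R⁻¹ = (1/det(R)) * [[d, -b], [-c, a]].
det(R) = (0)*(3) - (8)*(2) = 0 - 16 = -16.
R⁻¹ = (1/-16) * [[3, -8], [-2, 0]].
Dividing each entry by -16 and reducing:
R⁻¹ =
[    -3/16       1/2 ]
[      1/8         0 ]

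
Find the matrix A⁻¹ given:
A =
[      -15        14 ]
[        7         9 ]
det(A) = -233
A⁻¹ =
[   -9/233    14/233 ]
[    7/233    15/233 ]

For a 2×2 matrix A = [[a, b], [c, d]] with det(A) ≠ 0, A⁻¹ = (1/det(A)) * [[d, -b], [-c, a]].
det(A) = (-15)*(9) - (14)*(7) = -135 - 98 = -233.
A⁻¹ = (1/-233) * [[9, -14], [-7, -15]].
Dividing each entry by -233 and reducing:
A⁻¹ =
[   -9/233    14/233 ]
[    7/233    15/233 ]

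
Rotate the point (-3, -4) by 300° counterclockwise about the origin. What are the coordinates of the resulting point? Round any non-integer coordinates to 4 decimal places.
(-4.9641, 0.5981)

Rotation matrix R(θ) = [[cos θ, -sin θ], [sin θ, cos θ]]; for θ = 300°:
R = [[1/2, √3/2], [-√3/2, 1/2]]
Result: R × [-3, -4]ᵀ = [1/2·-3 + (√3/2)·-4, -√3/2·-3 + (1/2)·-4]ᵀ = (-4.9641, 0.5981)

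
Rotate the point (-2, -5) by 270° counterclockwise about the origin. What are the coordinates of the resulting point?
(-5, 2)

Rotation matrix R(θ) = [[cos θ, -sin θ], [sin θ, cos θ]]; for θ = 270°:
R = [[0, 1], [-1, 0]]
Result: R × [-2, -5]ᵀ = [0·-2 + (1)·-5, -1·-2 + (0)·-5]ᵀ = (-5, 2)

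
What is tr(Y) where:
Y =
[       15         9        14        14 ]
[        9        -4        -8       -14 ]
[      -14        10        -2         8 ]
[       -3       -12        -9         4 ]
tr(Y) = 15 - 4 - 2 + 4 = 13

The trace of a square matrix is the sum of its diagonal entries.
Diagonal entries of Y: Y[0][0] = 15, Y[1][1] = -4, Y[2][2] = -2, Y[3][3] = 4.
tr(Y) = 15 - 4 - 2 + 4 = 13.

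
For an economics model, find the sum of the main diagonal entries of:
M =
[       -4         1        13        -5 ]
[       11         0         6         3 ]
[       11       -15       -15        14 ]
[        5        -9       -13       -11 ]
tr(M) = -4 + 0 - 15 - 11 = -30

The trace of a square matrix is the sum of its diagonal entries.
Diagonal entries of M: M[0][0] = -4, M[1][1] = 0, M[2][2] = -15, M[3][3] = -11.
tr(M) = -4 + 0 - 15 - 11 = -30.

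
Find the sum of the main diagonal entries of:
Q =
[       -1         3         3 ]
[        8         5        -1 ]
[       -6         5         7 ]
tr(Q) = -1 + 5 + 7 = 11

The trace of a square matrix is the sum of its diagonal entries.
Diagonal entries of Q: Q[0][0] = -1, Q[1][1] = 5, Q[2][2] = 7.
tr(Q) = -1 + 5 + 7 = 11.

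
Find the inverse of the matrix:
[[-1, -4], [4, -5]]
[[-5/21, 4/21], [-4/21, -1/21]]

For [[a,b],[c,d]], inverse = (1/det)·[[d,-b],[-c,a]]
det = -1·-5 - -4·4 = 21
Inverse = (1/21)·[[-5, 4], [-4, -1]]
        = [[-5/21, 4/21], [-4/21, -1/21]]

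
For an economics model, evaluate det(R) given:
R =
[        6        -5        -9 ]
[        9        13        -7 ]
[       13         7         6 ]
det(R) = 2441

Expand along row 0 (cofactor expansion): det(R) = a*(e*i - f*h) - b*(d*i - f*g) + c*(d*h - e*g), where the 3×3 is [[a, b, c], [d, e, f], [g, h, i]].
Minor M_00 = (13)*(6) - (-7)*(7) = 78 + 49 = 127.
Minor M_01 = (9)*(6) - (-7)*(13) = 54 + 91 = 145.
Minor M_02 = (9)*(7) - (13)*(13) = 63 - 169 = -106.
det(R) = (6)*(127) - (-5)*(145) + (-9)*(-106) = 762 + 725 + 954 = 2441.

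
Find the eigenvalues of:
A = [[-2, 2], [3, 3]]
λ = -3, 4

Solve det(A - λI) = 0. For a 2×2 matrix this is λ² - (trace)λ + det = 0.
trace(A) = -2 + 3 = 1.
det(A) = (-2)*(3) - (2)*(3) = -6 - 6 = -12.
Characteristic equation: λ² - (1)λ + (-12) = 0.
Discriminant: (1)² - 4*(-12) = 1 + 48 = 49.
Roots: λ = (1 ± √49) / 2 = -3, 4.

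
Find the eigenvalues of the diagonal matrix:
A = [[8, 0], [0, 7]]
λ₁ = 8, λ₂ = 7

The characteristic polynomial of A is det(A - λI) = (8 - λ)(7 - λ) = 0.
The roots are λ = 8 and λ = 7, so the eigenvalues are the diagonal entries.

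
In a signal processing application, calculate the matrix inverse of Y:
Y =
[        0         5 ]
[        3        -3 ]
det(Y) = -15
Y⁻¹ =
[      1/5       1/3 ]
[      1/5         0 ]

For a 2×2 matrix Y = [[a, b], [c, d]] with det(Y) ≠ 0, Y⁻¹ = (1/det(Y)) * [[d, -b], [-c, a]].
det(Y) = (0)*(-3) - (5)*(3) = 0 - 15 = -15.
Y⁻¹ = (1/-15) * [[-3, -5], [-3, 0]].
Dividing each entry by -15 and reducing:
Y⁻¹ =
[      1/5       1/3 ]
[      1/5         0 ]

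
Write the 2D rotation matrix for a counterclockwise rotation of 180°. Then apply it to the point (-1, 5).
R = [[-1, 0], [0, -1]]; R·(-1, 5) = (1, -5)

Rotation matrix formula: R(θ) = [[cos θ, -sin θ], [sin θ, cos θ]]
For θ = 180°:
cos(180°) = -1
sin(180°) = 0
R = [[-1, 0], [0, -1]]
Apply to (-1, 5): [-1·-1 + (0)·5, 0·-1 + -1·5] = (1, -5)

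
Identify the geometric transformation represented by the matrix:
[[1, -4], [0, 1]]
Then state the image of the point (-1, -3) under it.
horizontal shear with factor -4; image of (-1, -3) is (11, -3)

The matrix [[1, k], [0, 1]] sends (x, y) to (x + -4y, y), leaving the y-coordinate fixed: a horizontal shear.
The matrix [[1, -4], [0, 1]] represents: horizontal shear with factor -4.
Applying it to (-1, -3): [1·-1 + -4·-3, 0·-1 + 1·-3] = (11, -3).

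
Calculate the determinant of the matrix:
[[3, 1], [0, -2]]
-6

For a 2×2 matrix [[a, b], [c, d]], det = ad - bc
det = (3)(-2) - (1)(0) = -6 - 0 = -6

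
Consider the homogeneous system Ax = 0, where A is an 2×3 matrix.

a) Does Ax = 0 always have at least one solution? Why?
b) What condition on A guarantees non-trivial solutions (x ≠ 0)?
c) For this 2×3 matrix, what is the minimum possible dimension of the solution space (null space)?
a) Yes, x = 0 is always a solution. b) When A has linearly dependent columns (rank < n). c) Minimum nullity = 1.

a) x = 0 satisfies A·0 = 0, so the zero vector is always a solution.
b) Non-trivial solutions exist iff the columns of A are linearly dependent, equivalently rank(A) < n (the number of columns).
c) By rank-nullity, rank(A) + nullity(A) = n = 3. Since A has only 2 rows, rank(A) ≤ 2, so nullity(A) ≥ 3 - 2 = 1.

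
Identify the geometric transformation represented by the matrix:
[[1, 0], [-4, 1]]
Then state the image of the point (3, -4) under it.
vertical shear with factor -4; image of (3, -4) is (3, -16)

The matrix [[1, 0], [k, 1]] sends (x, y) to (x, -4x + y), leaving the x-coordinate fixed: a vertical shear.
The matrix [[1, 0], [-4, 1]] represents: vertical shear with factor -4.
Applying it to (3, -4): [1·3 + 0·-4, -4·3 + 1·-4] = (3, -16).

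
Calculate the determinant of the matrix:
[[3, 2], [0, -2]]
-6

For a 2×2 matrix [[a, b], [c, d]], det = ad - bc
det = (3)(-2) - (2)(0) = -6 - 0 = -6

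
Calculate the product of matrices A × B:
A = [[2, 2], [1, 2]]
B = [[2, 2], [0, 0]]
[[4, 4], [2, 2]]

Matrix multiplication:
C[0][0] = 2×2 + 2×0 = 4
C[0][1] = 2×2 + 2×0 = 4
C[1][0] = 1×2 + 2×0 = 2
C[1][1] = 1×2 + 2×0 = 2
Result: [[4, 4], [2, 2]]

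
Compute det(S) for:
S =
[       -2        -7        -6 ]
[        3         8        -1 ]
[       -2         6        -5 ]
det(S) = -255

Expand along row 0 (cofactor expansion): det(S) = a*(e*i - f*h) - b*(d*i - f*g) + c*(d*h - e*g), where the 3×3 is [[a, b, c], [d, e, f], [g, h, i]].
Minor M_00 = (8)*(-5) - (-1)*(6) = -40 + 6 = -34.
Minor M_01 = (3)*(-5) - (-1)*(-2) = -15 - 2 = -17.
Minor M_02 = (3)*(6) - (8)*(-2) = 18 + 16 = 34.
det(S) = (-2)*(-34) - (-7)*(-17) + (-6)*(34) = 68 - 119 - 204 = -255.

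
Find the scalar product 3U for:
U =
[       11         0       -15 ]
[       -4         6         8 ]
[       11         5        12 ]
3U =
[       33         0       -45 ]
[      -12        18        24 ]
[       33        15        36 ]

Scalar multiplication is elementwise: (3U)[i][j] = 3 * U[i][j].
  (3U)[0][0] = 3 * (11) = 33
  (3U)[0][1] = 3 * (0) = 0
  (3U)[0][2] = 3 * (-15) = -45
  (3U)[1][0] = 3 * (-4) = -12
  (3U)[1][1] = 3 * (6) = 18
  (3U)[1][2] = 3 * (8) = 24
  (3U)[2][0] = 3 * (11) = 33
  (3U)[2][1] = 3 * (5) = 15
  (3U)[2][2] = 3 * (12) = 36
3U =
[       33         0       -45 ]
[      -12        18        24 ]
[       33        15        36 ]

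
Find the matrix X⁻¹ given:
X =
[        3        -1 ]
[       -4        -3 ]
det(X) = -13
X⁻¹ =
[     3/13     -1/13 ]
[    -4/13     -3/13 ]

For a 2×2 matrix X = [[a, b], [c, d]] with det(X) ≠ 0, X⁻¹ = (1/det(X)) * [[d, -b], [-c, a]].
det(X) = (3)*(-3) - (-1)*(-4) = -9 - 4 = -13.
X⁻¹ = (1/-13) * [[-3, 1], [4, 3]].
Dividing each entry by -13 and reducing:
X⁻¹ =
[     3/13     -1/13 ]
[    -4/13     -3/13 ]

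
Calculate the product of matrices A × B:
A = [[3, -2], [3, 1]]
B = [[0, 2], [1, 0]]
[[-2, 6], [1, 6]]

Matrix multiplication:
C[0][0] = 3×0 + -2×1 = -2
C[0][1] = 3×2 + -2×0 = 6
C[1][0] = 3×0 + 1×1 = 1
C[1][1] = 3×2 + 1×0 = 6
Result: [[-2, 6], [1, 6]]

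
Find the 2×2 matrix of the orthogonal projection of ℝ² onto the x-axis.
[[1, 0], [0, 0]]

The orthogonal projection onto the line spanned by a nonzero vector u = (a, b) has matrix P = (u uᵀ) / (uᵀ u) = (1/(a² + b²)) · [[a², ab], [ab, b²]].
Here u = (1, 0), so a² + b² = 1 + 0 = 1.
P = (1/1) · [[1, 0], [0, 0]] = [[1, 0], [0, 0]].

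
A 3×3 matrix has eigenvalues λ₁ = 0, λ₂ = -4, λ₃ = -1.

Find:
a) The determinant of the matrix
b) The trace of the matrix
det = 0, trace = -5

Two standard eigenvalue identities:
- det(A) equals the product of the eigenvalues (counted with multiplicity).
- trace(A) equals the sum of the eigenvalues.
det(A) = (0)*(-4)*(-1) = 0.
trace(A) = 0 - 4 - 1 = -5.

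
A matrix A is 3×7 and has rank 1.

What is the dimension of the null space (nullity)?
6

The rank-nullity theorem for an m×n matrix states:
rank(A) + nullity(A) = n (the number of columns).
Here n = 7 and rank(A) = 1, so nullity(A) = 7 - 1 = 6.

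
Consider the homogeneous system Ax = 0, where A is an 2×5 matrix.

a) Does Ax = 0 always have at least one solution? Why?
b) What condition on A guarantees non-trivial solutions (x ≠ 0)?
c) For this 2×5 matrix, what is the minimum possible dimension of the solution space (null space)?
a) Yes, x = 0 is always a solution. b) When A has linearly dependent columns (rank < n). c) Minimum nullity = 3.

a) x = 0 satisfies A·0 = 0, so the zero vector is always a solution.
b) Non-trivial solutions exist iff the columns of A are linearly dependent, equivalently rank(A) < n (the number of columns).
c) By rank-nullity, rank(A) + nullity(A) = n = 5. Since A has only 2 rows, rank(A) ≤ 2, so nullity(A) ≥ 5 - 2 = 3.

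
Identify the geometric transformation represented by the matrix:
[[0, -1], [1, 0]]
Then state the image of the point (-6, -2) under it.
rotation by 90° counterclockwise; image of (-6, -2) is (2, -6)

This matches the form [[cos θ, -sin θ], [sin θ, cos θ]] of a rotation matrix; reading off cos θ and sin θ gives the angle.
The matrix [[0, -1], [1, 0]] represents: rotation by 90° counterclockwise.
Applying it to (-6, -2): [0·-6 + -1·-2, 1·-6 + 0·-2] = (2, -6).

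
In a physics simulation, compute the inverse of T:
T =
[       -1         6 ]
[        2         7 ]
det(T) = -19
T⁻¹ =
[    -7/19      6/19 ]
[     2/19      1/19 ]

For a 2×2 matrix T = [[a, b], [c, d]] with det(T) ≠ 0, T⁻¹ = (1/det(T)) * [[d, -b], [-c, a]].
det(T) = (-1)*(7) - (6)*(2) = -7 - 12 = -19.
T⁻¹ = (1/-19) * [[7, -6], [-2, -1]].
Dividing each entry by -19 and reducing:
T⁻¹ =
[    -7/19      6/19 ]
[     2/19      1/19 ]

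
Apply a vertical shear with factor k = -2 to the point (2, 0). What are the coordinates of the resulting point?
(2, -4)

Shear matrix for vertical shear with factor k = -2:
[[1, 0], [-2, 1]]
Result: (2, 0) → (2, -4)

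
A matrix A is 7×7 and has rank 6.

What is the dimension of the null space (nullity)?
1

The rank-nullity theorem for an m×n matrix states:
rank(A) + nullity(A) = n (the number of columns).
Here n = 7 and rank(A) = 6, so nullity(A) = 7 - 6 = 1.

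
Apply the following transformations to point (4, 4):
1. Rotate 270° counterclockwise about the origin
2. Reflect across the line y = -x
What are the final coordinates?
(4, -4)

Step 1: Rotate 270° → (4, -4)
Step 2: Reflect across the line y = -x → (4, -4)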